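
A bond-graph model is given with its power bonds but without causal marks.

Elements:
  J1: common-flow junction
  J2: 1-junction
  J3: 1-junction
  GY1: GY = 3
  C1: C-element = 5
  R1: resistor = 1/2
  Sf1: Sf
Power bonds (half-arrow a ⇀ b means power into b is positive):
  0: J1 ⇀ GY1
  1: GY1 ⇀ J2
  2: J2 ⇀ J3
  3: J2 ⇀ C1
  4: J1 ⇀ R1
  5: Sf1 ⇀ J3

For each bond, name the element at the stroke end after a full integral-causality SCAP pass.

#0 →J1
#1 →J2
#2 →J3
#3 →J2
#4 →R1
#5 →Sf1

b5 stroke→Sf1  (source Sf1 imposes f)
b2 stroke→J3  (1-jn J3 has f-setter on 5)
b1 stroke→J2  (1-jn J2 has f-setter on 2)
b3 stroke→J2  (J2 flow already set via bond 2)
b0 stroke→J1  (GY GY1: same side as bond 1)
b4 stroke→R1  (only one flow-in slot at J1)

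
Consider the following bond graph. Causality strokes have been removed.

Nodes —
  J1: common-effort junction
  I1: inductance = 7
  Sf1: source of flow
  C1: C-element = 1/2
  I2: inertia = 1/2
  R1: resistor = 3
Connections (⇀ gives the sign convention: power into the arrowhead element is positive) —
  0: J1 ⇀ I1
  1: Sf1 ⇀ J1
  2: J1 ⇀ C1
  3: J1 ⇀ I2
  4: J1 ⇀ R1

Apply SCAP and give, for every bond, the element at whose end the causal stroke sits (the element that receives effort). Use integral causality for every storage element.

β0 stroke at I1
β1 stroke at Sf1
β2 stroke at J1
β3 stroke at I2
β4 stroke at R1

b1 |Sf1  (Sf1 (Sf) sets flow on bond)
b0 |I1  (I1: I, integral causality)
b2 |J1  (C1 integral (e out))
b3 |I2  (J1: bond 2 brought effort, rest push out)
b4 |R1  (common-e at J1 fixed by 2)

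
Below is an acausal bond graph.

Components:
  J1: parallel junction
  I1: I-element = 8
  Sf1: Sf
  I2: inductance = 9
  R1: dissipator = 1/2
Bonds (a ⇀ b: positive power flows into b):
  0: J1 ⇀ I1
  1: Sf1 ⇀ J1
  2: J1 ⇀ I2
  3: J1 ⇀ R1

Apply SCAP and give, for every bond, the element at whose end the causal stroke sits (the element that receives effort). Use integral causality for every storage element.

bond 1 stroke at Sf1  (Sf1: flow source, stroke at near end)
bond 0 stroke at I1  (I1 integral (f out))
bond 2 stroke at I2  (prefer integral on I2)
bond 3 stroke at J1  (closing 0-jn rule on J1)

#0 stroke→I1
#1 stroke→Sf1
#2 stroke→I2
#3 stroke→J1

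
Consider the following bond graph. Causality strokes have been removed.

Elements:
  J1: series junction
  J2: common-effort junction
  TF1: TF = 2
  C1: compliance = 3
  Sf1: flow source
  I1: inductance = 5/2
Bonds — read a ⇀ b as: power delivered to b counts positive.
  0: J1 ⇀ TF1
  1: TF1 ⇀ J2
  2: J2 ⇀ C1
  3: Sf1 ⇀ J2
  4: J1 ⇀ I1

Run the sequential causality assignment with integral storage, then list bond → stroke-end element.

bond 3 stroke at Sf1  (Sf1 fixes flow; stroke at Sf1)
bond 2 stroke at J2  (C1 outputs effort q/C1)
bond 1 stroke at TF1  (J2 effort already set via bond 2)
bond 0 stroke at J1  (TF1 one-in-one-out from 1)
bond 4 stroke at I1  (closing 1-jn rule on J1)

β0 →J1
β1 →TF1
β2 →J2
β3 →Sf1
β4 →I1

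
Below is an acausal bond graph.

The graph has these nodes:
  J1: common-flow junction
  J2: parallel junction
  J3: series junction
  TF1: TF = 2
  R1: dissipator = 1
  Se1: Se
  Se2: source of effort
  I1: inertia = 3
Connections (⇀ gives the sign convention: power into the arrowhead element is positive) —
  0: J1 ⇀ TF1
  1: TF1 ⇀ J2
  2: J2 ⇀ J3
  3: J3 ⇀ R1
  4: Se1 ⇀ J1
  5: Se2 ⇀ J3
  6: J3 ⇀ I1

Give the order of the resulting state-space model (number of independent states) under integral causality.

bond 4 stroke→J1  (source Se1 imposes e)
bond 5 stroke→J3  (source Se2 imposes e)
bond 0 stroke→TF1  (only one flow-in slot at J1)
bond 1 stroke→J2  (TF1 one-in-one-out from 0)
bond 2 stroke→J3  (J2: bond 1 brought effort, rest push out)
bond 6 stroke→I1  (I1: I, integral causality)
bond 3 stroke→J3  (J3 flow already set via bond 6)

1  (I1 all integral)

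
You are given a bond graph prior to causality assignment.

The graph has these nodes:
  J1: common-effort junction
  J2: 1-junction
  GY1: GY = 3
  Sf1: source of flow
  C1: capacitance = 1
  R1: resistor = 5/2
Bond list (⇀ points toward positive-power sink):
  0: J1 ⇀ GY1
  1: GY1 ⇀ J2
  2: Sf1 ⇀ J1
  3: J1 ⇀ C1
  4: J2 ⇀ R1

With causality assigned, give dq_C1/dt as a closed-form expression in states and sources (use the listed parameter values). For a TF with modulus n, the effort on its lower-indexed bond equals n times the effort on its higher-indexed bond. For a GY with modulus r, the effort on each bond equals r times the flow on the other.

dq_C1/dt = F_Sf1 - 5*q_C1/18

#2 stroke at Sf1  (Sf1: flow source, stroke at near end)
#3 stroke at J1  (C1 outputs effort q/C1)
#0 stroke at GY1  (J1 effort already set via bond 3)
#1 stroke at GY1  (through GY1, causality inverts; strokes same side of GY1)
#4 stroke at J2  (J2: bond 1 brought flow, rest push out)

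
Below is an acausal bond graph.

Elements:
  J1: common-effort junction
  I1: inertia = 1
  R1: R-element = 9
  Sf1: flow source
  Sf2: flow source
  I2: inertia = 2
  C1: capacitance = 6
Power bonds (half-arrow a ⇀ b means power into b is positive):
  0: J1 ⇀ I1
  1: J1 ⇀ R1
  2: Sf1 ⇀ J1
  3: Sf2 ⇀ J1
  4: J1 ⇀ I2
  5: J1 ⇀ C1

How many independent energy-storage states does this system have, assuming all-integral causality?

3  (C1, I1, I2 all integral)

b2 stroke→Sf1  (Sf1: flow source, stroke at near end)
b3 stroke→Sf2  (Sf2 (Sf) sets flow on bond)
b0 stroke→I1  (prefer integral on I1)
b4 stroke→I2  (I2: I, integral causality)
b5 stroke→J1  (C1: C, integral causality)
b1 stroke→R1  (J1: bond 5 brought effort, rest push out)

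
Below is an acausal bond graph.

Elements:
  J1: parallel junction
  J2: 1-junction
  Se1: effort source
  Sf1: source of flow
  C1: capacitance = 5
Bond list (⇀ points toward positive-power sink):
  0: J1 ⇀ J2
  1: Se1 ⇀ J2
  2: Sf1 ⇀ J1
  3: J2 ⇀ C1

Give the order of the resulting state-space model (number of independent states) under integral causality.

bond 1 |J2  (Se1: effort source, stroke at far end)
bond 2 |Sf1  (Sf1: flow source, stroke at near end)
bond 0 |J1  (only one effort-in slot at J1)
bond 3 |J2  (1-jn J2 has f-setter on 0)

1  (C1 all integral)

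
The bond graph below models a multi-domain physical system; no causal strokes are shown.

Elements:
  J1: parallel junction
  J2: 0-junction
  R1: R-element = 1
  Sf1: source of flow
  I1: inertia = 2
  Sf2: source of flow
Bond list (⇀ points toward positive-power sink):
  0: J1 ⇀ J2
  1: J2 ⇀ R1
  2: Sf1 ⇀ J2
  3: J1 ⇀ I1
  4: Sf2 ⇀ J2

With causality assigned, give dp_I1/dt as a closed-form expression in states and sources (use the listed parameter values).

bond 2 stroke→Sf1  (Sf1: flow source, stroke at near end)
bond 4 stroke→Sf2  (Sf2 fixes flow; stroke at Sf2)
bond 3 stroke→I1  (I1 integral (f out))
bond 0 stroke→J1  (closing 0-jn rule on J1)
bond 1 stroke→J2  (closing 0-jn rule on J2)

dp_I1/dt = F_Sf1 + F_Sf2 - p_I1/2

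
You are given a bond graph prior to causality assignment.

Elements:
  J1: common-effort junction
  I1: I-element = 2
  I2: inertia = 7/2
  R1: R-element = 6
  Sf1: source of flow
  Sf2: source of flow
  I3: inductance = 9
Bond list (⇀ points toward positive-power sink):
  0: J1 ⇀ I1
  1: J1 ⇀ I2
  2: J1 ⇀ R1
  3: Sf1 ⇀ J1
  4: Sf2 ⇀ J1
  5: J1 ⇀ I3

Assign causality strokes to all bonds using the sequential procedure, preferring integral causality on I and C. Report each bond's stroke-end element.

bond 3 stroke→Sf1  (Sf1 fixes flow; stroke at Sf1)
bond 4 stroke→Sf2  (Sf2 (Sf) sets flow on bond)
bond 0 stroke→I1  (I1 integral (f out))
bond 1 stroke→I2  (I2 integral (f out))
bond 5 stroke→I3  (I3 outputs flow p/I3)
bond 2 stroke→J1  (only one effort-in slot at J1)

b0 stroke at I1
b1 stroke at I2
b2 stroke at J1
b3 stroke at Sf1
b4 stroke at Sf2
b5 stroke at I3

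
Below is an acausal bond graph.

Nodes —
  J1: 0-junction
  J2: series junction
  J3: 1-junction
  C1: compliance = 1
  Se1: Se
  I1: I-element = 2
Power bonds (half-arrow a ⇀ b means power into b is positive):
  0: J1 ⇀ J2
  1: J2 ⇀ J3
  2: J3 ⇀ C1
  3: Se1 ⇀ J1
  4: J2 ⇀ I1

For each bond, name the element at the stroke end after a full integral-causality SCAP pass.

#3 |J1  (Se1 fixes effort; stroke away)
#0 |J2  (0-jn J1 has e-setter on 3)
#2 |J3  (C1: C, integral causality)
#1 |J2  (closing 1-jn rule on J3)
#4 |I1  (J2 needs exactly one f-in)

b0 stroke at J2
b1 stroke at J2
b2 stroke at J3
b3 stroke at J1
b4 stroke at I1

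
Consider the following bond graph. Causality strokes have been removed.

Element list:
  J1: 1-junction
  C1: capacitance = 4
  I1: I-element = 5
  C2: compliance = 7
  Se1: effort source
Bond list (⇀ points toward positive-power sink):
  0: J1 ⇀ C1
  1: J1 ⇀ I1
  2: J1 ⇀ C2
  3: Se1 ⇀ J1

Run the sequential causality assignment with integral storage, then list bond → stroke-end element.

b3 stroke at J1  (Se1 fixes effort; stroke away)
b0 stroke at J1  (C1 outputs effort q/C1)
b1 stroke at I1  (I1 outputs flow p/I1)
b2 stroke at J1  (1-jn J1 has f-setter on 1)

#0 stroke at J1
#1 stroke at I1
#2 stroke at J1
#3 stroke at J1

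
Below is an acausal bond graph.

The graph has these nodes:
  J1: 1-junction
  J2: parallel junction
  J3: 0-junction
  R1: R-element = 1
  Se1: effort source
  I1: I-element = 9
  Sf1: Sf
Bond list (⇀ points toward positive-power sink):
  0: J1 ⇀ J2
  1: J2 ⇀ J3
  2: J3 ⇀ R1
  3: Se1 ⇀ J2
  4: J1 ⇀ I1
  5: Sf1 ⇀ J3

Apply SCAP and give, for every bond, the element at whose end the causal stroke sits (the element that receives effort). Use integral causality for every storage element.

#0 |J1
#1 |J3
#2 |R1
#3 |J2
#4 |I1
#5 |Sf1

bond 3 |J2  (source Se1 imposes e)
bond 5 |Sf1  (Sf1 (Sf) sets flow on bond)
bond 0 |J1  (J2 effort already set via bond 3)
bond 1 |J3  (J2: bond 3 brought effort, rest push out)
bond 2 |R1  (0-jn J3 has e-setter on 1)
bond 4 |I1  (J1 needs exactly one f-in)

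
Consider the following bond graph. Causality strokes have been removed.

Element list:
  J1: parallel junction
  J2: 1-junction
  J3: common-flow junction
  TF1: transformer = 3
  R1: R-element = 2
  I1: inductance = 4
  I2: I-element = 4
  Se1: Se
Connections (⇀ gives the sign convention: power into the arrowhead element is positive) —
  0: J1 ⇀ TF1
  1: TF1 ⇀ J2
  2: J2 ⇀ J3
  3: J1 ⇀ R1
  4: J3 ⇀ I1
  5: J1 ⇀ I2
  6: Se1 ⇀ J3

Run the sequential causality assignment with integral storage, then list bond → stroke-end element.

bond 6 stroke at J3  (source Se1 imposes e)
bond 4 stroke at I1  (I1 outputs flow p/I1)
bond 2 stroke at J3  (J3: bond 4 brought flow, rest push out)
bond 1 stroke at J2  (J2 flow already set via bond 2)
bond 0 stroke at TF1  (TF TF1: opposite of bond 1)
bond 5 stroke at I2  (I2 integral (f out))
bond 3 stroke at J1  (J1 needs exactly one e-in)

bond 0 →TF1
bond 1 →J2
bond 2 →J3
bond 3 →J1
bond 4 →I1
bond 5 →I2
bond 6 →J3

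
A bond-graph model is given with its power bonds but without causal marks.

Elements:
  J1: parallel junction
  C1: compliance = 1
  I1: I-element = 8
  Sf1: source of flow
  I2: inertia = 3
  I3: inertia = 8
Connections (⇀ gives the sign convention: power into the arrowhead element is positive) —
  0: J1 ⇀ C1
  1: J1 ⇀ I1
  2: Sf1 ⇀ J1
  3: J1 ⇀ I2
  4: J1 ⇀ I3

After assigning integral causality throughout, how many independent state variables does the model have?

4  (C1, I1, I2, I3 all integral)

#2 |Sf1  (Sf1 fixes flow; stroke at Sf1)
#0 |J1  (C1 outputs effort q/C1)
#1 |I1  (J1 effort already set via bond 0)
#3 |I2  (J1 effort already set via bond 0)
#4 |I3  (0-jn J1 has e-setter on 0)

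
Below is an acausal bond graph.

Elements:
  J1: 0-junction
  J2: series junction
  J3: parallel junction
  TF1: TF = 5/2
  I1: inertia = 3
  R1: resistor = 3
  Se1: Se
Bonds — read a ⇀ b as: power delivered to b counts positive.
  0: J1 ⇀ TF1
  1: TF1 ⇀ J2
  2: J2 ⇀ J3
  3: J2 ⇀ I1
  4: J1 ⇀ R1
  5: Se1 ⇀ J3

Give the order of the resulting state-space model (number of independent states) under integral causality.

bond 5 |J3  (Se1 (Se) sets effort on bond)
bond 2 |J2  (common-e at J3 fixed by 5)
bond 3 |I1  (I1 integral (f out))
bond 1 |J2  (J2: bond 3 brought flow, rest push out)
bond 0 |TF1  (TF TF1: opposite of bond 1)
bond 4 |J1  (J1 needs exactly one e-in)

1  (I1 all integral)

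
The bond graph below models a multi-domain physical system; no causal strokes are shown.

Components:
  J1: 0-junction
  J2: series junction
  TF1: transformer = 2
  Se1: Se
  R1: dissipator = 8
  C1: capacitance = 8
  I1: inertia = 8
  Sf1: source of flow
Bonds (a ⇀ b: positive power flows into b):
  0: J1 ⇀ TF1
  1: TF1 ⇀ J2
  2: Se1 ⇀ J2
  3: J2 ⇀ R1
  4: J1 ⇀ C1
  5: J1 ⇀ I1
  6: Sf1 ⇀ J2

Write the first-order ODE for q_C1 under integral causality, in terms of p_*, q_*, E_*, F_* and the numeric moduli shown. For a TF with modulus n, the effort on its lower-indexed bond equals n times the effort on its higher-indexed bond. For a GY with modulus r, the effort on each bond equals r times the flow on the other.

bond 2 stroke→J2  (Se1 fixes effort; stroke away)
bond 6 stroke→Sf1  (Sf1 fixes flow; stroke at Sf1)
bond 1 stroke→J2  (common-f at J2 fixed by 6)
bond 3 stroke→J2  (1-jn J2 has f-setter on 6)
bond 0 stroke→TF1  (TF1: transformer flips bond 1)
bond 4 stroke→J1  (C1 outputs effort q/C1)
bond 5 stroke→I1  (J1 effort already set via bond 4)

dq_C1/dt = -F_Sf1/2 - p_I1/8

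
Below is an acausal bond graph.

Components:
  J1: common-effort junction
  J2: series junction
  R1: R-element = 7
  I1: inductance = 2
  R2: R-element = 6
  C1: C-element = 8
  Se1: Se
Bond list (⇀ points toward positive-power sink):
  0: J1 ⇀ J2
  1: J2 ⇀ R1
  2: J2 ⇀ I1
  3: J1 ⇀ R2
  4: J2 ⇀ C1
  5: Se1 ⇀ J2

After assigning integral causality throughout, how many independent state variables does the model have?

2  (C1, I1 all integral)

b5 |J2  (source Se1 imposes e)
b2 |I1  (prefer integral on I1)
b0 |J2  (common-f at J2 fixed by 2)
b1 |J2  (1-jn J2 has f-setter on 2)
b4 |J2  (J2 flow already set via bond 2)
b3 |J1  (J1: last free bond brings effort in)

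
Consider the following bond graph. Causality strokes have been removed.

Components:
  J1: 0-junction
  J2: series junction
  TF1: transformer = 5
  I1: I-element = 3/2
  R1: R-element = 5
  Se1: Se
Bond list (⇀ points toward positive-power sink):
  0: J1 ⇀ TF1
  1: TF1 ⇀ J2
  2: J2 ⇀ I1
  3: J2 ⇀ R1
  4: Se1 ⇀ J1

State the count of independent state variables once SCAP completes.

1  (I1 all integral)

bond 4 →J1  (Se1 fixes effort; stroke away)
bond 0 →TF1  (common-e at J1 fixed by 4)
bond 1 →J2  (through TF1, causality passes straight; one stroke at TF1)
bond 2 →I1  (prefer integral on I1)
bond 3 →J2  (J2 flow already set via bond 2)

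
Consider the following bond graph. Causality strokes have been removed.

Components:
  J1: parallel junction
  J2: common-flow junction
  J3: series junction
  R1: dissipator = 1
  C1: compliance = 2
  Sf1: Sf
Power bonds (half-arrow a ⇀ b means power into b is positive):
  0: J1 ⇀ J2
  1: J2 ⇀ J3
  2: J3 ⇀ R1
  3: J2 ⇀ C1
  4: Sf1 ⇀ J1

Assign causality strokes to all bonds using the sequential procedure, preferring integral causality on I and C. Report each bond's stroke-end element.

bond 4 →Sf1  (source Sf1 imposes f)
bond 0 →J1  (J1: last free bond brings effort in)
bond 1 →J2  (J2: bond 0 brought flow, rest push out)
bond 3 →J2  (J2 flow already set via bond 0)
bond 2 →J3  (common-f at J3 fixed by 1)

bond 0 |J1
bond 1 |J2
bond 2 |J3
bond 3 |J2
bond 4 |Sf1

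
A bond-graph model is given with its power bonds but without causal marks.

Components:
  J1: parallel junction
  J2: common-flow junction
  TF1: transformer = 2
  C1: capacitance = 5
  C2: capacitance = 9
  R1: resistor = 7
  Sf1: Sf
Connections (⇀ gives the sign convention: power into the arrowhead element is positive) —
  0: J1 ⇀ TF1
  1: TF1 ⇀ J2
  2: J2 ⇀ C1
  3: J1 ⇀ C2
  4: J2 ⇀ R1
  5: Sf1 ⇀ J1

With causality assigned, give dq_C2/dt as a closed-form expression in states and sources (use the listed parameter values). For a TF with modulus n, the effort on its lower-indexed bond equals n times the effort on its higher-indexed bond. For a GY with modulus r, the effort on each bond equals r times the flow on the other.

dq_C2/dt = F_Sf1 + q_C1/70 - q_C2/252

β5 stroke→Sf1  (source Sf1 imposes f)
β2 stroke→J2  (C1: C, integral causality)
β3 stroke→J1  (C2: C, integral causality)
β0 stroke→TF1  (J1 effort already set via bond 3)
β1 stroke→J2  (TF TF1: opposite of bond 0)
β4 stroke→R1  (closing 1-jn rule on J2)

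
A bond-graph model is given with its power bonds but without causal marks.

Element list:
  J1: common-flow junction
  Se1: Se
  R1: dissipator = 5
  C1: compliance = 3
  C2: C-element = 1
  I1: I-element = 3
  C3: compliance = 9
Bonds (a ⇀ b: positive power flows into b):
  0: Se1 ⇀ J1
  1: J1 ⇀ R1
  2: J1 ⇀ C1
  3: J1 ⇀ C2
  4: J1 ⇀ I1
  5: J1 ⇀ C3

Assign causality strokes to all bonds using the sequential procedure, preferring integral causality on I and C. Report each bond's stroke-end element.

bond 0 stroke at J1
bond 1 stroke at J1
bond 2 stroke at J1
bond 3 stroke at J1
bond 4 stroke at I1
bond 5 stroke at J1

#0 stroke→J1  (Se1 (Se) sets effort on bond)
#2 stroke→J1  (C1 integral (e out))
#3 stroke→J1  (prefer integral on C2)
#4 stroke→I1  (I1 integral (f out))
#1 stroke→J1  (J1 flow already set via bond 4)
#5 stroke→J1  (J1: bond 4 brought flow, rest push out)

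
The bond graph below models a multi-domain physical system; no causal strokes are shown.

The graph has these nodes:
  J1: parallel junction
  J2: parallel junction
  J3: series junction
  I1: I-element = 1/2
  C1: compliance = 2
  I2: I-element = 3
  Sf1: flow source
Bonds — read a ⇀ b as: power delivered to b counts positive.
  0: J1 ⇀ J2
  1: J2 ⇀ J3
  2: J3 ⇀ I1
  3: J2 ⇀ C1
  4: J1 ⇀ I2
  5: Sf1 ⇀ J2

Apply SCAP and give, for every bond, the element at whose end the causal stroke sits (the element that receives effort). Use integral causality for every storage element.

bond 5 stroke at Sf1  (Sf1: flow source, stroke at near end)
bond 2 stroke at I1  (I1: I, integral causality)
bond 1 stroke at J3  (J3: bond 2 brought flow, rest push out)
bond 3 stroke at J2  (C1 outputs effort q/C1)
bond 0 stroke at J1  (J2 effort already set via bond 3)
bond 4 stroke at I2  (0-jn J1 has e-setter on 0)

β0 →J1
β1 →J3
β2 →I1
β3 →J2
β4 →I2
β5 →Sf1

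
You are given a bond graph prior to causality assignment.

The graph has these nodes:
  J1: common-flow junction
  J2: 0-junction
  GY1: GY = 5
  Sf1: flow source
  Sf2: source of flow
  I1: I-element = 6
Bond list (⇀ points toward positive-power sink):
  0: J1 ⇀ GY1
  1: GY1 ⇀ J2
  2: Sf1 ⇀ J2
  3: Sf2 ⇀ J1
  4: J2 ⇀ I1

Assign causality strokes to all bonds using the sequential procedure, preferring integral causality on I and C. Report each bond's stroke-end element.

bond 0 stroke→J1
bond 1 stroke→J2
bond 2 stroke→Sf1
bond 3 stroke→Sf2
bond 4 stroke→I1

bond 2 stroke at Sf1  (Sf1 (Sf) sets flow on bond)
bond 3 stroke at Sf2  (source Sf2 imposes f)
bond 0 stroke at J1  (J1: bond 3 brought flow, rest push out)
bond 1 stroke at J2  (GY1 both-in/both-out from 0)
bond 4 stroke at I1  (0-jn J2 has e-setter on 1)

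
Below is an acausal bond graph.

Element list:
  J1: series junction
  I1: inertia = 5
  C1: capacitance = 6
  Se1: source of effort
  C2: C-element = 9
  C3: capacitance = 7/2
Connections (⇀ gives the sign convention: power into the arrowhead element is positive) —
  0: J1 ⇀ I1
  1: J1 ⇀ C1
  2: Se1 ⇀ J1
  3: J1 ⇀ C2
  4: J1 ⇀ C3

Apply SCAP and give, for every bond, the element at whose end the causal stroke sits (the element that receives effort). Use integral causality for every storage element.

#0 →I1
#1 →J1
#2 →J1
#3 →J1
#4 →J1

β2 stroke at J1  (Se1 fixes effort; stroke away)
β0 stroke at I1  (prefer integral on I1)
β1 stroke at J1  (J1: bond 0 brought flow, rest push out)
β3 stroke at J1  (J1 flow already set via bond 0)
β4 stroke at J1  (J1 flow already set via bond 0)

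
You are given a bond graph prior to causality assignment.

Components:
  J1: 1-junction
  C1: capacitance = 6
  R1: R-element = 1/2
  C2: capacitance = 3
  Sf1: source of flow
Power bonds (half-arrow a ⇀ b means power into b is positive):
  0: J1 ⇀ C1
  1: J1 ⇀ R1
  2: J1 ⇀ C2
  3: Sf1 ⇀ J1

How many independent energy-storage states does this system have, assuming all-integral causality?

bond 3 →Sf1  (Sf1 (Sf) sets flow on bond)
bond 0 →J1  (1-jn J1 has f-setter on 3)
bond 1 →J1  (J1 flow already set via bond 3)
bond 2 →J1  (common-f at J1 fixed by 3)

2  (C1, C2 all integral)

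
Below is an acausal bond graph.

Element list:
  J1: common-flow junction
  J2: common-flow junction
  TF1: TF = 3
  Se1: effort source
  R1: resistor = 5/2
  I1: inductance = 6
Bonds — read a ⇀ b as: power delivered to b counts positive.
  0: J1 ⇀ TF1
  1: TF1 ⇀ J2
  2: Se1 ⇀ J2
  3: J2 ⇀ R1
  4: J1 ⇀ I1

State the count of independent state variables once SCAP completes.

1  (I1 all integral)

bond 2 stroke→J2  (Se1 (Se) sets effort on bond)
bond 4 stroke→I1  (I1 integral (f out))
bond 0 stroke→J1  (common-f at J1 fixed by 4)
bond 1 stroke→TF1  (through TF1, causality passes straight; one stroke at TF1)
bond 3 stroke→J2  (J2 flow already set via bond 1)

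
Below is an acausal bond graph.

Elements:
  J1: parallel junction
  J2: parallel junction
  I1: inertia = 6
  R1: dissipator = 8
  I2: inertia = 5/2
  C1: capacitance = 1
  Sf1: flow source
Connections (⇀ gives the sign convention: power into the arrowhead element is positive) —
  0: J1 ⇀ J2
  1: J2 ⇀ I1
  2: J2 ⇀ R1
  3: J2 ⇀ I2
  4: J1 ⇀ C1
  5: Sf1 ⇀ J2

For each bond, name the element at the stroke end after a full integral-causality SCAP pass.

bond 0 |J2
bond 1 |I1
bond 2 |R1
bond 3 |I2
bond 4 |J1
bond 5 |Sf1

β5 |Sf1  (Sf1 fixes flow; stroke at Sf1)
β1 |I1  (I1 outputs flow p/I1)
β3 |I2  (I2 outputs flow p/I2)
β4 |J1  (C1: C, integral causality)
β0 |J2  (J1: bond 4 brought effort, rest push out)
β2 |R1  (J2 effort already set via bond 0)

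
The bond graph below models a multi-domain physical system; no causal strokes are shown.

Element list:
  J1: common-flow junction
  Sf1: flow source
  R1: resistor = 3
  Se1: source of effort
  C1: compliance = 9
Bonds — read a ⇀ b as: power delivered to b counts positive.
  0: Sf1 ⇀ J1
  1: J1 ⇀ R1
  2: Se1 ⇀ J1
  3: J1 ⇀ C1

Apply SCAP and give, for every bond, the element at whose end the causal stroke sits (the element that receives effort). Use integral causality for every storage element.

#0 →Sf1  (Sf1 (Sf) sets flow on bond)
#2 →J1  (Se1 fixes effort; stroke away)
#1 →J1  (1-jn J1 has f-setter on 0)
#3 →J1  (J1 flow already set via bond 0)

bond 0 |Sf1
bond 1 |J1
bond 2 |J1
bond 3 |J1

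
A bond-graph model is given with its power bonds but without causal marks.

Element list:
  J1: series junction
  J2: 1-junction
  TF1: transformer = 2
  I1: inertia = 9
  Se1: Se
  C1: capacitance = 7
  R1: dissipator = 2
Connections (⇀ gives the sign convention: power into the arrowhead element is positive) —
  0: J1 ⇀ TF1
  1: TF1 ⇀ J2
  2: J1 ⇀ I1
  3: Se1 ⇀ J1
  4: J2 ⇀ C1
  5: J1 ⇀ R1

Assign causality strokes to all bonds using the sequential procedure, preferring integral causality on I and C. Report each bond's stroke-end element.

β0 stroke→J1
β1 stroke→TF1
β2 stroke→I1
β3 stroke→J1
β4 stroke→J2
β5 stroke→J1

β3 stroke at J1  (Se1 fixes effort; stroke away)
β2 stroke at I1  (I1 outputs flow p/I1)
β0 stroke at J1  (1-jn J1 has f-setter on 2)
β5 stroke at J1  (J1: bond 2 brought flow, rest push out)
β1 stroke at TF1  (TF1 one-in-one-out from 0)
β4 stroke at J2  (common-f at J2 fixed by 1)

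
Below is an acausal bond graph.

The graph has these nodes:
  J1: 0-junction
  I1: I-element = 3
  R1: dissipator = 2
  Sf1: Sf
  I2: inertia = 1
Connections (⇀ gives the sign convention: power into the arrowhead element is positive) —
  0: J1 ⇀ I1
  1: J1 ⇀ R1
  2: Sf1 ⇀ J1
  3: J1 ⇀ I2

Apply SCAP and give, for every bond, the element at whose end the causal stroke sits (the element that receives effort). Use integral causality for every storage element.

bond 0 stroke at I1
bond 1 stroke at J1
bond 2 stroke at Sf1
bond 3 stroke at I2

b2 stroke at Sf1  (Sf1 (Sf) sets flow on bond)
b0 stroke at I1  (I1 integral (f out))
b3 stroke at I2  (I2 outputs flow p/I2)
b1 stroke at J1  (J1: last free bond brings effort in)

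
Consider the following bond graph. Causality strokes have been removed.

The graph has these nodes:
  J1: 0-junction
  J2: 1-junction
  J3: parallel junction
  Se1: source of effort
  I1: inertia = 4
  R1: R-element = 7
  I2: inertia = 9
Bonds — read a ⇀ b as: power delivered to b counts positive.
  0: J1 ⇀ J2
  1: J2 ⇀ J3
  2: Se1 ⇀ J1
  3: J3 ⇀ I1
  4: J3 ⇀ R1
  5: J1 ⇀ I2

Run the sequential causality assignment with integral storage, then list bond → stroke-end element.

β0 |J2
β1 |J3
β2 |J1
β3 |I1
β4 |R1
β5 |I2

b2 stroke at J1  (Se1 fixes effort; stroke away)
b0 stroke at J2  (J1: bond 2 brought effort, rest push out)
b5 stroke at I2  (0-jn J1 has e-setter on 2)
b1 stroke at J3  (only one flow-in slot at J2)
b3 stroke at I1  (0-jn J3 has e-setter on 1)
b4 stroke at R1  (0-jn J3 has e-setter on 1)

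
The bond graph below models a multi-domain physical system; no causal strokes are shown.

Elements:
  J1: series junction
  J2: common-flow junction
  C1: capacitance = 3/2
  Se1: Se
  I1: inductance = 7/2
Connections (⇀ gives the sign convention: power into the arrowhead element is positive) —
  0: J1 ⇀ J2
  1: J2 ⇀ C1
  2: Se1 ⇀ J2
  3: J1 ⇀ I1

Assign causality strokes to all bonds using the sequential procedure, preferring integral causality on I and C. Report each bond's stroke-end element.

β2 stroke at J2  (source Se1 imposes e)
β1 stroke at J2  (C1: C, integral causality)
β0 stroke at J1  (J2 needs exactly one f-in)
β3 stroke at I1  (closing 1-jn rule on J1)

β0 |J1
β1 |J2
β2 |J2
β3 |I1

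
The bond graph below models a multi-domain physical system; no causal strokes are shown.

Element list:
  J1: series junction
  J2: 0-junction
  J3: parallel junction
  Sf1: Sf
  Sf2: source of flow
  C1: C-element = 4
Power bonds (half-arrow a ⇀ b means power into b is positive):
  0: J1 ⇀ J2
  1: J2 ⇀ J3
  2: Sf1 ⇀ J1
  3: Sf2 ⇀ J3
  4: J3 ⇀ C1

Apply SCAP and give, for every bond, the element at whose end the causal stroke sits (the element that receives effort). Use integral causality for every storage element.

β0 stroke at J1
β1 stroke at J2
β2 stroke at Sf1
β3 stroke at Sf2
β4 stroke at J3

β2 stroke at Sf1  (Sf1 fixes flow; stroke at Sf1)
β3 stroke at Sf2  (Sf2 (Sf) sets flow on bond)
β0 stroke at J1  (1-jn J1 has f-setter on 2)
β1 stroke at J2  (J2 needs exactly one e-in)
β4 stroke at J3  (closing 0-jn rule on J3)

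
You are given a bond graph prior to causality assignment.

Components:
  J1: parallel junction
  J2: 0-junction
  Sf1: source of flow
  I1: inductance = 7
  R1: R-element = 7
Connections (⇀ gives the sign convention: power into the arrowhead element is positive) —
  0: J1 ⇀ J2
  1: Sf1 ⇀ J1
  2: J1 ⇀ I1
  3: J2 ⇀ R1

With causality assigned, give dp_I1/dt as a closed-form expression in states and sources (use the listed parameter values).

β1 |Sf1  (Sf1 fixes flow; stroke at Sf1)
β2 |I1  (I1: I, integral causality)
β0 |J1  (J1: last free bond brings effort in)
β3 |J2  (closing 0-jn rule on J2)

dp_I1/dt = 7*F_Sf1 - p_I1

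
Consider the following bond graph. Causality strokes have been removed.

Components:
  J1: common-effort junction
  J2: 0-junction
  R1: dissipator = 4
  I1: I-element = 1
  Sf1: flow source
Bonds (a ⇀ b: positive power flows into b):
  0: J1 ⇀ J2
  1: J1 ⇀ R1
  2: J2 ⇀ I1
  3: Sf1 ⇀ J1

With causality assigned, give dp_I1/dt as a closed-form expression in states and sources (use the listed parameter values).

β3 stroke→Sf1  (source Sf1 imposes f)
β2 stroke→I1  (I1 outputs flow p/I1)
β0 stroke→J2  (closing 0-jn rule on J2)
β1 stroke→J1  (J1: last free bond brings effort in)

dp_I1/dt = 4*F_Sf1 - 4*p_I1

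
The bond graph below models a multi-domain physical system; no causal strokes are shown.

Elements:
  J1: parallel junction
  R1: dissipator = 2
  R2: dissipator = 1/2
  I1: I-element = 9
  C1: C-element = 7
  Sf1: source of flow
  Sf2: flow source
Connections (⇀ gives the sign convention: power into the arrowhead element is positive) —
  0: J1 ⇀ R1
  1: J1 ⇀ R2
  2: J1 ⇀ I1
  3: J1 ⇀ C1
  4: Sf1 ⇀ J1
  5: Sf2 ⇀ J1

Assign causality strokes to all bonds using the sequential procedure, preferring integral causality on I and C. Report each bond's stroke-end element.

b0 stroke→R1
b1 stroke→R2
b2 stroke→I1
b3 stroke→J1
b4 stroke→Sf1
b5 stroke→Sf2

#4 →Sf1  (Sf1 (Sf) sets flow on bond)
#5 →Sf2  (source Sf2 imposes f)
#2 →I1  (I1: I, integral causality)
#3 →J1  (prefer integral on C1)
#0 →R1  (J1: bond 3 brought effort, rest push out)
#1 →R2  (J1: bond 3 brought effort, rest push out)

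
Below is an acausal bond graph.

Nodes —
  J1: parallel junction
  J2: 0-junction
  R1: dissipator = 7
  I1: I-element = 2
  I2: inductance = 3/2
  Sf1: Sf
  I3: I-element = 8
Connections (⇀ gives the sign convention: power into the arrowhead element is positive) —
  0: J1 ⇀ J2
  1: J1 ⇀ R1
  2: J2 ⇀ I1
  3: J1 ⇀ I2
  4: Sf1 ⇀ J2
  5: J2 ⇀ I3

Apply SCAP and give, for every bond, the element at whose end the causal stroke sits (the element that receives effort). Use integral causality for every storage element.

β0 |J2
β1 |J1
β2 |I1
β3 |I2
β4 |Sf1
β5 |I3

#4 stroke at Sf1  (Sf1 (Sf) sets flow on bond)
#2 stroke at I1  (I1 integral (f out))
#3 stroke at I2  (I2 integral (f out))
#5 stroke at I3  (I3 outputs flow p/I3)
#0 stroke at J2  (J2 needs exactly one e-in)
#1 stroke at J1  (closing 0-jn rule on J1)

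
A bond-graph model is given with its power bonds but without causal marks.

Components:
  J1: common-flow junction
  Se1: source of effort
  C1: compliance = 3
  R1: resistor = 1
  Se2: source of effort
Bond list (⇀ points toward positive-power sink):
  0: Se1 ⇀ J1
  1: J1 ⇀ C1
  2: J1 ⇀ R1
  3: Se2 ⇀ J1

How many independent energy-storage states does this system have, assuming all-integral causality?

#0 |J1  (Se1 fixes effort; stroke away)
#3 |J1  (Se2: effort source, stroke at far end)
#1 |J1  (prefer integral on C1)
#2 |R1  (J1: last free bond brings flow in)

1  (C1 all integral)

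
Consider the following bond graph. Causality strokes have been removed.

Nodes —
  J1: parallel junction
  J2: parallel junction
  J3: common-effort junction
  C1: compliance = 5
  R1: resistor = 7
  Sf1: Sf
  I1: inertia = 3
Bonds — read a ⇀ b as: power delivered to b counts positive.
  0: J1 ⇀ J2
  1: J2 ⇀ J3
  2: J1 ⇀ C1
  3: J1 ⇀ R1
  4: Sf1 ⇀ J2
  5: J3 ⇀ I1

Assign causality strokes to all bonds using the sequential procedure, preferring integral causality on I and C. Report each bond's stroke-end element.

b4 stroke at Sf1  (source Sf1 imposes f)
b2 stroke at J1  (C1: C, integral causality)
b0 stroke at J2  (common-e at J1 fixed by 2)
b3 stroke at R1  (J1: bond 2 brought effort, rest push out)
b1 stroke at J3  (0-jn J2 has e-setter on 0)
b5 stroke at I1  (J3: bond 1 brought effort, rest push out)

#0 →J2
#1 →J3
#2 →J1
#3 →R1
#4 →Sf1
#5 →I1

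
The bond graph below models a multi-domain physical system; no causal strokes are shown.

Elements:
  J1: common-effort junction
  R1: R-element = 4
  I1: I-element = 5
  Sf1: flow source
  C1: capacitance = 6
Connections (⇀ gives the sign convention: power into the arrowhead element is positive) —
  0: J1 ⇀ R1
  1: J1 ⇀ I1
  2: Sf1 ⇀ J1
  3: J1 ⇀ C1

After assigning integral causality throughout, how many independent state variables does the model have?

#2 stroke→Sf1  (Sf1: flow source, stroke at near end)
#1 stroke→I1  (prefer integral on I1)
#3 stroke→J1  (prefer integral on C1)
#0 stroke→R1  (J1: bond 3 brought effort, rest push out)

2  (C1, I1 all integral)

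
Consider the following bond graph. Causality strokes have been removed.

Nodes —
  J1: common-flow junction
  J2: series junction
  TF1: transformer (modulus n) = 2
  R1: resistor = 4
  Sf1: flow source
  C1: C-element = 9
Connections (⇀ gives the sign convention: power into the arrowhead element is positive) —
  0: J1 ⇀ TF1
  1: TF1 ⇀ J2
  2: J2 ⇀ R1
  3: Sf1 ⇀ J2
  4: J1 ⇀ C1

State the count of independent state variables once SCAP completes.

1  (C1 all integral)

β3 |Sf1  (Sf1: flow source, stroke at near end)
β1 |J2  (J2 flow already set via bond 3)
β2 |J2  (common-f at J2 fixed by 3)
β0 |TF1  (TF TF1: opposite of bond 1)
β4 |J1  (common-f at J1 fixed by 0)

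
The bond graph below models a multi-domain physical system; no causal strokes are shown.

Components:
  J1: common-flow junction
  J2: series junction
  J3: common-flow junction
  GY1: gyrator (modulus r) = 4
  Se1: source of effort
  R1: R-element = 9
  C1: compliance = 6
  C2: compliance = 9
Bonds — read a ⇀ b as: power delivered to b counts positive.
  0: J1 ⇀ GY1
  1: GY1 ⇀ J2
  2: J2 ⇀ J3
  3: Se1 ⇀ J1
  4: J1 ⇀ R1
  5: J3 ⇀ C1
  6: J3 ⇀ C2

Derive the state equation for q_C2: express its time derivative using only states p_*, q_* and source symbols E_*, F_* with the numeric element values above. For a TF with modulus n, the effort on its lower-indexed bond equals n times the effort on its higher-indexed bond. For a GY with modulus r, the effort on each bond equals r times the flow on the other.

dq_C2/dt = E_Se1/4 - 3*q_C1/32 - q_C2/16

bond 3 |J1  (Se1: effort source, stroke at far end)
bond 5 |J3  (C1 integral (e out))
bond 6 |J3  (prefer integral on C2)
bond 2 |J2  (J3: last free bond brings flow in)
bond 1 |GY1  (only one flow-in slot at J2)
bond 0 |GY1  (GY GY1: same side as bond 1)
bond 4 |J1  (J1 flow already set via bond 0)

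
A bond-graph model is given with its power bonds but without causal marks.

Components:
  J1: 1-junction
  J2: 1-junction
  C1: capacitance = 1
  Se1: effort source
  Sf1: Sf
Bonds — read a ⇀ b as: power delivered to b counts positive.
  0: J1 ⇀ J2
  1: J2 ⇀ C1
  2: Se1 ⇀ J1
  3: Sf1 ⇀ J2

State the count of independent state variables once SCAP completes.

bond 2 stroke→J1  (source Se1 imposes e)
bond 3 stroke→Sf1  (Sf1 fixes flow; stroke at Sf1)
bond 0 stroke→J2  (J1: last free bond brings flow in)
bond 1 stroke→J2  (J2: bond 3 brought flow, rest push out)

1  (C1 all integral)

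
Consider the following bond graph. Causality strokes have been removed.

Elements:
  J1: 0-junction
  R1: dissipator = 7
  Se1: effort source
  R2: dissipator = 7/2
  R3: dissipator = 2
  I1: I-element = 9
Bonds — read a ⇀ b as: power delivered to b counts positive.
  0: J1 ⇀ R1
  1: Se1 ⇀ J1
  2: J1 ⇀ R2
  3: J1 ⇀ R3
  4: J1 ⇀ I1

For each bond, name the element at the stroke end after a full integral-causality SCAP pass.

b0 stroke at R1
b1 stroke at J1
b2 stroke at R2
b3 stroke at R3
b4 stroke at I1

#1 |J1  (Se1: effort source, stroke at far end)
#0 |R1  (0-jn J1 has e-setter on 1)
#2 |R2  (J1 effort already set via bond 1)
#3 |R3  (J1: bond 1 brought effort, rest push out)
#4 |I1  (0-jn J1 has e-setter on 1)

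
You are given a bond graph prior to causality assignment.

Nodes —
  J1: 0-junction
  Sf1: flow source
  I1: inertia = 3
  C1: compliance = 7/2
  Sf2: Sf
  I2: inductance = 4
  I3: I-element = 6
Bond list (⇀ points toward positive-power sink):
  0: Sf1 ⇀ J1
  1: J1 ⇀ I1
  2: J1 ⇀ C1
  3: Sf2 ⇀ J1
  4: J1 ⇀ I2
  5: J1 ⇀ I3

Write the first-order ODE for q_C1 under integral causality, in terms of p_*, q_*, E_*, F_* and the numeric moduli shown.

dq_C1/dt = F_Sf1 + F_Sf2 - p_I1/3 - p_I2/4 - p_I3/6

b0 |Sf1  (Sf1 fixes flow; stroke at Sf1)
b3 |Sf2  (Sf2: flow source, stroke at near end)
b1 |I1  (I1: I, integral causality)
b2 |J1  (prefer integral on C1)
b4 |I2  (common-e at J1 fixed by 2)
b5 |I3  (J1: bond 2 brought effort, rest push out)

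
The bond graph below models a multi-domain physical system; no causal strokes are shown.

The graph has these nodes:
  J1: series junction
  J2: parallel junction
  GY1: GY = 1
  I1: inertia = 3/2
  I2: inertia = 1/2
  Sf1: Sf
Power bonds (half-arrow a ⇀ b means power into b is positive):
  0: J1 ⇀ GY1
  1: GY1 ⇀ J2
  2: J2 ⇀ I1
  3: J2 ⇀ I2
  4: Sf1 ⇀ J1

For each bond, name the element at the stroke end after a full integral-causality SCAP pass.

b4 stroke at Sf1  (Sf1: flow source, stroke at near end)
b0 stroke at J1  (common-f at J1 fixed by 4)
b1 stroke at J2  (GY1: gyrator matches bond 0)
b2 stroke at I1  (J2 effort already set via bond 1)
b3 stroke at I2  (J2: bond 1 brought effort, rest push out)

bond 0 stroke→J1
bond 1 stroke→J2
bond 2 stroke→I1
bond 3 stroke→I2
bond 4 stroke→Sf1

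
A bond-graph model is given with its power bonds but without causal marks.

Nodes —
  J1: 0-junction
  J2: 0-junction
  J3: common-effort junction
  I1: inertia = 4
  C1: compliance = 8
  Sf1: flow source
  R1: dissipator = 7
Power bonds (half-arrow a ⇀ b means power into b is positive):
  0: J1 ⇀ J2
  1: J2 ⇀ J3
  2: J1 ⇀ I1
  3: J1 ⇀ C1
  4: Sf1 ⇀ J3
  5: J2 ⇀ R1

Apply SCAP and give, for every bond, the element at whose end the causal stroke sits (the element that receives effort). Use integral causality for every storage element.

β0 |J2
β1 |J3
β2 |I1
β3 |J1
β4 |Sf1
β5 |R1

β4 stroke at Sf1  (Sf1 (Sf) sets flow on bond)
β1 stroke at J3  (closing 0-jn rule on J3)
β2 stroke at I1  (I1 integral (f out))
β3 stroke at J1  (C1 integral (e out))
β0 stroke at J2  (J1: bond 3 brought effort, rest push out)
β5 stroke at R1  (0-jn J2 has e-setter on 0)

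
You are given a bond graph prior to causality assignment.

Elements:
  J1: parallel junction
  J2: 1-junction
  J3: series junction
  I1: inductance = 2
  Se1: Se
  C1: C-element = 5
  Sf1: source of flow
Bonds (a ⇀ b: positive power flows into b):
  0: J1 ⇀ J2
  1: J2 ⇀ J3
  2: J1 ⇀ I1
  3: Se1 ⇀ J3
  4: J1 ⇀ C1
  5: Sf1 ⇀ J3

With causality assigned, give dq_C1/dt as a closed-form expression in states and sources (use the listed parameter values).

#3 |J3  (Se1 (Se) sets effort on bond)
#5 |Sf1  (Sf1 (Sf) sets flow on bond)
#1 |J3  (J3 flow already set via bond 5)
#0 |J2  (common-f at J2 fixed by 1)
#2 |I1  (I1 outputs flow p/I1)
#4 |J1  (only one effort-in slot at J1)

dq_C1/dt = -F_Sf1 - p_I1/2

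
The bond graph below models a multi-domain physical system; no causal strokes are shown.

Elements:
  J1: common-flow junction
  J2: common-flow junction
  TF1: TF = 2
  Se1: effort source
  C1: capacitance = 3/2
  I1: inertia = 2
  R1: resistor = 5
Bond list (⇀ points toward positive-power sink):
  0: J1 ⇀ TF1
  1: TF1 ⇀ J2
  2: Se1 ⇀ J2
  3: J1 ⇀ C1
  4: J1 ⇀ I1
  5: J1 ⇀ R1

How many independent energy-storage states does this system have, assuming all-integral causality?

bond 2 stroke→J2  (Se1: effort source, stroke at far end)
bond 1 stroke→TF1  (J2 needs exactly one f-in)
bond 0 stroke→J1  (through TF1, causality passes straight; one stroke at TF1)
bond 3 stroke→J1  (C1 outputs effort q/C1)
bond 4 stroke→I1  (I1 integral (f out))
bond 5 stroke→J1  (J1: bond 4 brought flow, rest push out)

2  (C1, I1 all integral)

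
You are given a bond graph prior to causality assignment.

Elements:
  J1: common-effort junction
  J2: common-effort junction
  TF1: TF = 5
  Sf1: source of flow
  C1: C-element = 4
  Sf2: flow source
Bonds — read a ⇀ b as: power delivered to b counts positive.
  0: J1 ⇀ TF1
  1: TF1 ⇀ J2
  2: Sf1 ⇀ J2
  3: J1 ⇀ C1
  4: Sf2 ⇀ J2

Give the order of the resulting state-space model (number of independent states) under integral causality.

1  (C1 all integral)

β2 stroke→Sf1  (Sf1 fixes flow; stroke at Sf1)
β4 stroke→Sf2  (Sf2: flow source, stroke at near end)
β1 stroke→J2  (closing 0-jn rule on J2)
β0 stroke→TF1  (through TF1, causality passes straight; one stroke at TF1)
β3 stroke→J1  (closing 0-jn rule on J1)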